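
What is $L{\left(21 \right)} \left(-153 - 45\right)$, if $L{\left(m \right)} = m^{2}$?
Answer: $-87318$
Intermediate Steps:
$L{\left(21 \right)} \left(-153 - 45\right) = 21^{2} \left(-153 - 45\right) = 441 \left(-198\right) = -87318$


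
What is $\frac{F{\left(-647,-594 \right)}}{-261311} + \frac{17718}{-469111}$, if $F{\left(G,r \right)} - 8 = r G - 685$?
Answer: $- \frac{184600121449}{122583864521} \approx -1.5059$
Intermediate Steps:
$F{\left(G,r \right)} = -677 + G r$ ($F{\left(G,r \right)} = 8 + \left(r G - 685\right) = 8 + \left(G r - 685\right) = 8 + \left(-685 + G r\right) = -677 + G r$)
$\frac{F{\left(-647,-594 \right)}}{-261311} + \frac{17718}{-469111} = \frac{-677 - -384318}{-261311} + \frac{17718}{-469111} = \left(-677 + 384318\right) \left(- \frac{1}{261311}\right) + 17718 \left(- \frac{1}{469111}\right) = 383641 \left(- \frac{1}{261311}\right) - \frac{17718}{469111} = - \frac{383641}{261311} - \frac{17718}{469111} = - \frac{184600121449}{122583864521}$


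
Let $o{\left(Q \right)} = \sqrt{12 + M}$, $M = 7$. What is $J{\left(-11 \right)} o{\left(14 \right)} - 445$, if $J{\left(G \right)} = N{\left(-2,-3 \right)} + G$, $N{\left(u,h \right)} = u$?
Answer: $-445 - 13 \sqrt{19} \approx -501.67$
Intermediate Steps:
$o{\left(Q \right)} = \sqrt{19}$ ($o{\left(Q \right)} = \sqrt{12 + 7} = \sqrt{19}$)
$J{\left(G \right)} = -2 + G$
$J{\left(-11 \right)} o{\left(14 \right)} - 445 = \left(-2 - 11\right) \sqrt{19} - 445 = - 13 \sqrt{19} - 445 = -445 - 13 \sqrt{19}$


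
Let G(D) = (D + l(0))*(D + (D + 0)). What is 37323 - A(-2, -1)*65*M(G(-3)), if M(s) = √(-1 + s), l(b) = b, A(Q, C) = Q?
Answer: 37323 + 130*√17 ≈ 37859.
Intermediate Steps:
G(D) = 2*D² (G(D) = (D + 0)*(D + (D + 0)) = D*(D + D) = D*(2*D) = 2*D²)
37323 - A(-2, -1)*65*M(G(-3)) = 37323 - (-2*65)*√(-1 + 2*(-3)²) = 37323 - (-130)*√(-1 + 2*9) = 37323 - (-130)*√(-1 + 18) = 37323 - (-130)*√17 = 37323 + 130*√17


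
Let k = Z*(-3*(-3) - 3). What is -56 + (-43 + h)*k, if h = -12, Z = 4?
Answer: -1376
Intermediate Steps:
k = 24 (k = 4*(-3*(-3) - 3) = 4*(9 - 3) = 4*6 = 24)
-56 + (-43 + h)*k = -56 + (-43 - 12)*24 = -56 - 55*24 = -56 - 1320 = -1376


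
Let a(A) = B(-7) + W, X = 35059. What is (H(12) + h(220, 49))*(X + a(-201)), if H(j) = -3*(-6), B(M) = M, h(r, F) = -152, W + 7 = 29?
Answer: -4699916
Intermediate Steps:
W = 22 (W = -7 + 29 = 22)
H(j) = 18
a(A) = 15 (a(A) = -7 + 22 = 15)
(H(12) + h(220, 49))*(X + a(-201)) = (18 - 152)*(35059 + 15) = -134*35074 = -4699916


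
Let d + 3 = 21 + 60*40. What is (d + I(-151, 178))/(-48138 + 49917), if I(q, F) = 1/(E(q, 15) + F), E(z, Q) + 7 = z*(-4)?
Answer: 1873951/1378725 ≈ 1.3592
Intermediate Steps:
E(z, Q) = -7 - 4*z (E(z, Q) = -7 + z*(-4) = -7 - 4*z)
d = 2418 (d = -3 + (21 + 60*40) = -3 + (21 + 2400) = -3 + 2421 = 2418)
I(q, F) = 1/(-7 + F - 4*q) (I(q, F) = 1/((-7 - 4*q) + F) = 1/(-7 + F - 4*q))
(d + I(-151, 178))/(-48138 + 49917) = (2418 - 1/(7 - 1*178 + 4*(-151)))/(-48138 + 49917) = (2418 - 1/(7 - 178 - 604))/1779 = (2418 - 1/(-775))*(1/1779) = (2418 - 1*(-1/775))*(1/1779) = (2418 + 1/775)*(1/1779) = (1873951/775)*(1/1779) = 1873951/1378725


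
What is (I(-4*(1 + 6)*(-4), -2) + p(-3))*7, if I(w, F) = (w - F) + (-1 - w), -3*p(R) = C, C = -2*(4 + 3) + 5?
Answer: 28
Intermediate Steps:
C = -9 (C = -2*7 + 5 = -14 + 5 = -9)
p(R) = 3 (p(R) = -⅓*(-9) = 3)
I(w, F) = -1 - F
(I(-4*(1 + 6)*(-4), -2) + p(-3))*7 = ((-1 - 1*(-2)) + 3)*7 = ((-1 + 2) + 3)*7 = (1 + 3)*7 = 4*7 = 28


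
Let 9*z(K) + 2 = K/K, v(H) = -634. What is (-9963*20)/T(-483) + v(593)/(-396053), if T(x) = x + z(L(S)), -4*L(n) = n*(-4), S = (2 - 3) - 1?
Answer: 177565110913/430509611 ≈ 412.45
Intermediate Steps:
S = -2 (S = -1 - 1 = -2)
L(n) = n (L(n) = -n*(-4)/4 = -(-1)*n = n)
z(K) = -⅑ (z(K) = -2/9 + (K/K)/9 = -2/9 + (⅑)*1 = -2/9 + ⅑ = -⅑)
T(x) = -⅑ + x (T(x) = x - ⅑ = -⅑ + x)
(-9963*20)/T(-483) + v(593)/(-396053) = (-9963*20)/(-⅑ - 483) - 634/(-396053) = -199260/(-4348/9) - 634*(-1/396053) = -199260*(-9/4348) + 634/396053 = 448335/1087 + 634/396053 = 177565110913/430509611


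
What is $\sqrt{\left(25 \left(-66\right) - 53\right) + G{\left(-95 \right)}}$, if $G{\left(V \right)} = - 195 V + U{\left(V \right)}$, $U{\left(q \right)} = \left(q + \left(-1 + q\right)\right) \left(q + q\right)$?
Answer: $2 \sqrt{13278} \approx 230.46$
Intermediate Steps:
$U{\left(q \right)} = 2 q \left(-1 + 2 q\right)$ ($U{\left(q \right)} = \left(-1 + 2 q\right) 2 q = 2 q \left(-1 + 2 q\right)$)
$G{\left(V \right)} = - 195 V + 2 V \left(-1 + 2 V\right)$
$\sqrt{\left(25 \left(-66\right) - 53\right) + G{\left(-95 \right)}} = \sqrt{\left(25 \left(-66\right) - 53\right) - 95 \left(-197 + 4 \left(-95\right)\right)} = \sqrt{\left(-1650 - 53\right) - 95 \left(-197 - 380\right)} = \sqrt{-1703 - -54815} = \sqrt{-1703 + 54815} = \sqrt{53112} = 2 \sqrt{13278}$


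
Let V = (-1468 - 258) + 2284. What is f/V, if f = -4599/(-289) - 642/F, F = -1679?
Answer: 2635753/90252966 ≈ 0.029204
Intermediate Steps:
f = 7907259/485231 (f = -4599/(-289) - 642/(-1679) = -4599*(-1/289) - 642*(-1/1679) = 4599/289 + 642/1679 = 7907259/485231 ≈ 16.296)
V = 558 (V = -1726 + 2284 = 558)
f/V = (7907259/485231)/558 = (7907259/485231)*(1/558) = 2635753/90252966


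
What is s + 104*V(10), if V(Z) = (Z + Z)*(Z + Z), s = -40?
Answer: 41560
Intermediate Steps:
V(Z) = 4*Z**2 (V(Z) = (2*Z)*(2*Z) = 4*Z**2)
s + 104*V(10) = -40 + 104*(4*10**2) = -40 + 104*(4*100) = -40 + 104*400 = -40 + 41600 = 41560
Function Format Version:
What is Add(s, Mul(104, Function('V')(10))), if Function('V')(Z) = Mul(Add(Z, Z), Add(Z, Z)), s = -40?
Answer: 41560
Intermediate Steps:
Function('V')(Z) = Mul(4, Pow(Z, 2)) (Function('V')(Z) = Mul(Mul(2, Z), Mul(2, Z)) = Mul(4, Pow(Z, 2)))
Add(s, Mul(104, Function('V')(10))) = Add(-40, Mul(104, Mul(4, Pow(10, 2)))) = Add(-40, Mul(104, Mul(4, 100))) = Add(-40, Mul(104, 400)) = Add(-40, 41600) = 41560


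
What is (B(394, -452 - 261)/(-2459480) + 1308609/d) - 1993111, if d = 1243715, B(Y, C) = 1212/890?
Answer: -271303524234199875289/136120701484900 ≈ -1.9931e+6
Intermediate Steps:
B(Y, C) = 606/445 (B(Y, C) = 1212*(1/890) = 606/445)
(B(394, -452 - 261)/(-2459480) + 1308609/d) - 1993111 = ((606/445)/(-2459480) + 1308609/1243715) - 1993111 = ((606/445)*(-1/2459480) + 1308609*(1/1243715)) - 1993111 = (-303/547234300 + 1308609/1243715) - 1993111 = 143223070648611/136120701484900 - 1993111 = -271303524234199875289/136120701484900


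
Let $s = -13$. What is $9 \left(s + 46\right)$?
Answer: $297$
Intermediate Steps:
$9 \left(s + 46\right) = 9 \left(-13 + 46\right) = 9 \cdot 33 = 297$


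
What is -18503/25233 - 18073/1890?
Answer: -163668893/15896790 ≈ -10.296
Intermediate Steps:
-18503/25233 - 18073/1890 = -163668893/15896790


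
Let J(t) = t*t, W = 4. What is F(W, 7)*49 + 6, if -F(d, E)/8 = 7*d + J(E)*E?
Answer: -145426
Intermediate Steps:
J(t) = t²
F(d, E) = -56*d - 8*E³ (F(d, E) = -8*(7*d + E²*E) = -8*(7*d + E³) = -8*(E³ + 7*d) = -56*d - 8*E³)
F(W, 7)*49 + 6 = (-56*4 - 8*7³)*49 + 6 = (-224 - 8*343)*49 + 6 = (-224 - 2744)*49 + 6 = -2968*49 + 6 = -145432 + 6 = -145426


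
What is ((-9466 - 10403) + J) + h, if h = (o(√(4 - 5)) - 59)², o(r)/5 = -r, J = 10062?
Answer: -6351 + 590*I ≈ -6351.0 + 590.0*I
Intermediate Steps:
o(r) = -5*r (o(r) = 5*(-r) = -5*r)
h = (-59 - 5*I)² (h = (-5*√(4 - 5) - 59)² = (-5*I - 59)² = (-59 - 5*I)² ≈ 3456.0 + 590.0*I)
((-9466 - 10403) + J) + h = ((-9466 - 10403) + 10062) + (3456 + 590*I) = (-19869 + 10062) + (3456 + 590*I) = -9807 + (3456 + 590*I) = -6351 + 590*I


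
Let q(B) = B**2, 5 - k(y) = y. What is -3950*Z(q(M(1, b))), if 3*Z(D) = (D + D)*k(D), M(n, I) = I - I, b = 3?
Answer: 0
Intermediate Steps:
M(n, I) = 0
k(y) = 5 - y
Z(D) = 2*D*(5 - D)/3 (Z(D) = ((D + D)*(5 - D))/3 = ((2*D)*(5 - D))/3 = (2*D*(5 - D))/3 = 2*D*(5 - D)/3)
-3950*Z(q(M(1, b))) = -7900*0**2*(5 - 1*0**2)/3 = -7900*0*(5 - 1*0)/3 = -7900*0*(5 + 0)/3 = -7900*0*5/3 = -3950*0 = 0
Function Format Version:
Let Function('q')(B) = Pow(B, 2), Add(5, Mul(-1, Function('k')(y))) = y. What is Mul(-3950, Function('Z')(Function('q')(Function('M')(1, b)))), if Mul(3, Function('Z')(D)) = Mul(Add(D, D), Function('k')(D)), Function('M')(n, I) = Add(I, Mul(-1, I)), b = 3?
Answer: 0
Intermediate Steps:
Function('M')(n, I) = 0
Function('k')(y) = Add(5, Mul(-1, y))
Function('Z')(D) = Mul(Rational(2, 3), D, Add(5, Mul(-1, D))) (Function('Z')(D) = Mul(Rational(1, 3), Mul(Add(D, D), Add(5, Mul(-1, D)))) = Mul(Rational(1, 3), Mul(Mul(2, D), Add(5, Mul(-1, D)))) = Mul(Rational(1, 3), Mul(2, D, Add(5, Mul(-1, D)))) = Mul(Rational(2, 3), D, Add(5, Mul(-1, D))))
Mul(-3950, Function('Z')(Function('q')(Function('M')(1, b)))) = Mul(-3950, Mul(Rational(2, 3), Pow(0, 2), Add(5, Mul(-1, Pow(0, 2))))) = Mul(-3950, Mul(Rational(2, 3), 0, Add(5, Mul(-1, 0)))) = Mul(-3950, Mul(Rational(2, 3), 0, Add(5, 0))) = Mul(-3950, Mul(Rational(2, 3), 0, 5)) = Mul(-3950, 0) = 0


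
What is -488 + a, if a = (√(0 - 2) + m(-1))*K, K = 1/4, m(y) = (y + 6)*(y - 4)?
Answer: -1977/4 + I*√2/4 ≈ -494.25 + 0.35355*I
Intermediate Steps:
m(y) = (-4 + y)*(6 + y) (m(y) = (6 + y)*(-4 + y) = (-4 + y)*(6 + y))
K = ¼ ≈ 0.25000
a = -25/4 + I*√2/4 (a = (√(0 - 2) + (-24 + (-1)² + 2*(-1)))*(¼) = (√(-2) + (-24 + 1 - 2))*(¼) = (I*√2 - 25)*(¼) = (-25 + I*√2)*(¼) = -25/4 + I*√2/4 ≈ -6.25 + 0.35355*I)
-488 + a = -488 + (-25/4 + I*√2/4) = -1977/4 + I*√2/4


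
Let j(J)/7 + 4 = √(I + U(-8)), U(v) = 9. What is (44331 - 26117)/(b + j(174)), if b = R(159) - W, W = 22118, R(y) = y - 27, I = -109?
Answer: -100240749/121155274 - 318745*I/121155274 ≈ -0.82737 - 0.0026309*I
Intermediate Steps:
R(y) = -27 + y
j(J) = -28 + 70*I (j(J) = -28 + 7*√(-109 + 9) = -28 + 7*√(-100) = -28 + 7*(10*I) = -28 + 70*I)
b = -21986 (b = (-27 + 159) - 1*22118 = 132 - 22118 = -21986)
(44331 - 26117)/(b + j(174)) = (44331 - 26117)/(-21986 + (-28 + 70*I)) = 18214/(-22014 + 70*I) = 18214*((-22014 - 70*I)/484621096) = 9107*(-22014 - 70*I)/242310548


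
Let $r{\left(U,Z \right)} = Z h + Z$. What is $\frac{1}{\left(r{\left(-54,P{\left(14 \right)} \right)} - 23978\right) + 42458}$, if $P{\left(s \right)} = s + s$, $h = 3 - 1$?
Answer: $\frac{1}{18564} \approx 5.3868 \cdot 10^{-5}$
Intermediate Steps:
$h = 2$
$P{\left(s \right)} = 2 s$
$r{\left(U,Z \right)} = 3 Z$ ($r{\left(U,Z \right)} = Z 2 + Z = 2 Z + Z = 3 Z$)
$\frac{1}{\left(r{\left(-54,P{\left(14 \right)} \right)} - 23978\right) + 42458} = \frac{1}{\left(3 \cdot 2 \cdot 14 - 23978\right) + 42458} = \frac{1}{\left(3 \cdot 28 - 23978\right) + 42458} = \frac{1}{\left(84 - 23978\right) + 42458} = \frac{1}{-23894 + 42458} = \frac{1}{18564}$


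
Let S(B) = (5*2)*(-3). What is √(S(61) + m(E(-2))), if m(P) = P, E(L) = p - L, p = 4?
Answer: 2*I*√6 ≈ 4.899*I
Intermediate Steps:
E(L) = 4 - L
S(B) = -30 (S(B) = 10*(-3) = -30)
√(S(61) + m(E(-2))) = √(-30 + (4 - 1*(-2))) = √(-30 + (4 + 2)) = √(-30 + 6) = √(-24) = 2*I*√6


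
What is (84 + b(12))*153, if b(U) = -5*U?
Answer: 3672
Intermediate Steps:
(84 + b(12))*153 = (84 - 5*12)*153 = (84 - 60)*153 = 24*153 = 3672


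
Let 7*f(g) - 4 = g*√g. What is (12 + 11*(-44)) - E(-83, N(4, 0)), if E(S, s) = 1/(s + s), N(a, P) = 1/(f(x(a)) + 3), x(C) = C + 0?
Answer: -6641/14 ≈ -474.36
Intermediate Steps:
x(C) = C
f(g) = 4/7 + g^(3/2)/7 (f(g) = 4/7 + (g*√g)/7 = 4/7 + g^(3/2)/7)
N(a, P) = 1/(25/7 + a^(3/2)/7) (N(a, P) = 1/((4/7 + a^(3/2)/7) + 3) = 1/(25/7 + a^(3/2)/7))
E(S, s) = 1/(2*s)
(12 + 11*(-44)) - E(-83, N(4, 0)) = (12 + 11*(-44)) - 1/(2*(7/(25 + 4^(3/2)))) = (12 - 484) - 1/(2*(7/(25 + 8))) = -472 - 1/(2*(7/33)) = -472 - 1/(2*(7*(1/33))) = -472 - 1/(2*7/33) = -472 - 33/(2*7) = -472 - 1*33/14 = -472 - 33/14 = -6641/14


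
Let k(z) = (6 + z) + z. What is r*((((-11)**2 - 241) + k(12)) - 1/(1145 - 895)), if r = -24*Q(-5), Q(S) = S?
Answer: -270012/25 ≈ -10800.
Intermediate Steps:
k(z) = 6 + 2*z
r = 120 (r = -24*(-5) = 120)
r*((((-11)**2 - 241) + k(12)) - 1/(1145 - 895)) = 120*((((-11)**2 - 241) + (6 + 2*12)) - 1/(1145 - 895)) = 120*(((121 - 241) + (6 + 24)) - 1/250) = 120*((-120 + 30) - 1*1/250) = 120*(-90 - 1/250) = 120*(-22501/250) = -270012/25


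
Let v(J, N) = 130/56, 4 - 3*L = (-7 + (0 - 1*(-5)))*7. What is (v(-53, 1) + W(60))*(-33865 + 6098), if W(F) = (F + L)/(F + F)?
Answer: -5581167/70 ≈ -79731.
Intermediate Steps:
L = 6 (L = 4/3 - (-7 + (0 - 1*(-5)))*7/3 = 4/3 - (-7 + (0 + 5))*7/3 = 4/3 - (-7 + 5)*7/3 = 4/3 - (-2)*7/3 = 4/3 - ⅓*(-14) = 4/3 + 14/3 = 6)
W(F) = (6 + F)/(2*F) (W(F) = (F + 6)/(F + F) = (6 + F)/((2*F)) = (6 + F)*(1/(2*F)) = (6 + F)/(2*F))
v(J, N) = 65/28 (v(J, N) = 130*(1/56) = 65/28)
(v(-53, 1) + W(60))*(-33865 + 6098) = (65/28 + (½)*(6 + 60)/60)*(-33865 + 6098) = (65/28 + (½)*(1/60)*66)*(-27767) = (65/28 + 11/20)*(-27767) = (201/70)*(-27767) = -5581167/70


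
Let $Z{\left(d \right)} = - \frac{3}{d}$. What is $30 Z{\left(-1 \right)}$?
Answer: $90$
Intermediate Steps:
$30 Z{\left(-1 \right)} = 30 \left(- \frac{3}{-1}\right) = 30 \left(\left(-3\right) \left(-1\right)\right) = 30 \cdot 3 = 90$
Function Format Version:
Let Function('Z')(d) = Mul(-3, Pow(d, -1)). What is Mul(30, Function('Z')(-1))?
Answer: 90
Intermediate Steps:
Mul(30, Function('Z')(-1)) = Mul(30, Mul(-3, Pow(-1, -1))) = Mul(30, Mul(-3, -1)) = Mul(30, 3) = 90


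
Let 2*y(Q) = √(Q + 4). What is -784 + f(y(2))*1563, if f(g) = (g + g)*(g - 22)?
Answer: 3905 - 34386*√6 ≈ -80323.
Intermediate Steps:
y(Q) = √(4 + Q)/2 (y(Q) = √(Q + 4)/2 = √(4 + Q)/2)
f(g) = 2*g*(-22 + g) (f(g) = (2*g)*(-22 + g) = 2*g*(-22 + g))
-784 + f(y(2))*1563 = -784 + (2*(√(4 + 2)/2)*(-22 + √(4 + 2)/2))*1563 = -784 + (2*(√6/2)*(-22 + √6/2))*1563 = -784 + (√6*(-22 + √6/2))*1563 = -784 + 1563*√6*(-22 + √6/2)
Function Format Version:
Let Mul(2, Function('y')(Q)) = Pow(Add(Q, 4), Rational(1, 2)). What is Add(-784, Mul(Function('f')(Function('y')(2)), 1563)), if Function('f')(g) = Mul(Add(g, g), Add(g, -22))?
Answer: Add(3905, Mul(-34386, Pow(6, Rational(1, 2)))) ≈ -80323.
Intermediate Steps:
Function('y')(Q) = Mul(Rational(1, 2), Pow(Add(4, Q), Rational(1, 2))) (Function('y')(Q) = Mul(Rational(1, 2), Pow(Add(Q, 4), Rational(1, 2))) = Mul(Rational(1, 2), Pow(Add(4, Q), Rational(1, 2))))
Function('f')(g) = Mul(2, g, Add(-22, g)) (Function('f')(g) = Mul(Mul(2, g), Add(-22, g)) = Mul(2, g, Add(-22, g)))
Add(-784, Mul(Function('f')(Function('y')(2)), 1563)) = Add(-784, Mul(Mul(2, Mul(Rational(1, 2), Pow(Add(4, 2), Rational(1, 2))), Add(-22, Mul(Rational(1, 2), Pow(Add(4, 2), Rational(1, 2))))), 1563)) = Add(-784, Mul(Mul(2, Mul(Rational(1, 2), Pow(6, Rational(1, 2))), Add(-22, Mul(Rational(1, 2), Pow(6, Rational(1, 2))))), 1563)) = Add(-784, Mul(Mul(Pow(6, Rational(1, 2)), Add(-22, Mul(Rational(1, 2), Pow(6, Rational(1, 2))))), 1563)) = Add(-784, Mul(1563, Pow(6, Rational(1, 2)), Add(-22, Mul(Rational(1, 2), Pow(6, Rational(1, 2))))))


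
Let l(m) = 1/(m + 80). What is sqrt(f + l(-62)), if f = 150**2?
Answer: sqrt(810002)/6 ≈ 150.00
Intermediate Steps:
f = 22500
l(m) = 1/(80 + m)
sqrt(f + l(-62)) = sqrt(22500 + 1/(80 - 62)) = sqrt(22500 + 1/18) = sqrt(405001/18) = sqrt(810002)/6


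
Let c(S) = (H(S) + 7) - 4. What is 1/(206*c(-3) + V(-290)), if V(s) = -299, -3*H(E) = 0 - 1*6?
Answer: 1/731 ≈ 0.0013680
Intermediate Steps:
H(E) = 2 (H(E) = -(0 - 1*6)/3 = -(0 - 6)/3 = -⅓*(-6) = 2)
c(S) = 5 (c(S) = (2 + 7) - 4 = 9 - 4 = 5)
1/(206*c(-3) + V(-290)) = 1/(206*5 - 299) = 1/(1030 - 299) = 1/731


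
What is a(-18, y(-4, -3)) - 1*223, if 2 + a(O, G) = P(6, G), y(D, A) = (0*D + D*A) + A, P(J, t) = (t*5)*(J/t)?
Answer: -195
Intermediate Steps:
P(J, t) = 5*J (P(J, t) = (5*t)*(J/t) = 5*J)
y(D, A) = A + A*D (y(D, A) = (0 + A*D) + A = A*D + A = A + A*D)
a(O, G) = 28 (a(O, G) = -2 + 5*6 = -2 + 30 = 28)
a(-18, y(-4, -3)) - 1*223 = 28 - 1*223 = 28 - 223 = -195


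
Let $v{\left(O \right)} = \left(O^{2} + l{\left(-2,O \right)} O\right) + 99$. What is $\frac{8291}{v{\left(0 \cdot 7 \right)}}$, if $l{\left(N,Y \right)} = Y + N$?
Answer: $\frac{8291}{99} \approx 83.747$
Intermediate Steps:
$l{\left(N,Y \right)} = N + Y$
$v{\left(O \right)} = 99 + O^{2} + O \left(-2 + O\right)$ ($v{\left(O \right)} = \left(O^{2} + \left(-2 + O\right) O\right) + 99 = \left(O^{2} + O \left(-2 + O\right)\right) + 99 = 99 + O^{2} + O \left(-2 + O\right)$)
$\frac{8291}{v{\left(0 \cdot 7 \right)}} = \frac{8291}{99 + \left(0 \cdot 7\right)^{2} + 0 \cdot 7 \left(-2 + 0 \cdot 7\right)} = \frac{8291}{99 + 0^{2} + 0 \left(-2 + 0\right)} = \frac{8291}{99 + 0 + 0 \left(-2\right)} = \frac{8291}{99 + 0 + 0} = \frac{8291}{99}$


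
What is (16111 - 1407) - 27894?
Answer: -13190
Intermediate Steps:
(16111 - 1407) - 27894 = 14704 - 27894 = -13190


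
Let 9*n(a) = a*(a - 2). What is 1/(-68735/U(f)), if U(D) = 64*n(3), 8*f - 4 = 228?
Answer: -64/206205 ≈ -0.00031037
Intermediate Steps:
f = 29 (f = ½ + (⅛)*228 = ½ + 57/2 = 29)
n(a) = a*(-2 + a)/9 (n(a) = (a*(a - 2))/9 = (a*(-2 + a))/9 = a*(-2 + a)/9)
U(D) = 64/3 (U(D) = 64*((⅑)*3*(-2 + 3)) = 64*((⅑)*3*1) = 64*(⅓) = 64/3)
1/(-68735/U(f)) = 1/(-68735/64/3) = 1/(-68735*3/64) = 1/(-206205/64) = -64/206205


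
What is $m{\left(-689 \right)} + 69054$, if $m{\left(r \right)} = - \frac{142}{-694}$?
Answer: $\frac{23961809}{347} \approx 69054.0$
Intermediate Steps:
$m{\left(r \right)} = \frac{71}{347}$ ($m{\left(r \right)} = \left(-142\right) \left(- \frac{1}{694}\right) = \frac{71}{347}$)
$m{\left(-689 \right)} + 69054 = \frac{71}{347} + 69054 = \frac{23961809}{347}$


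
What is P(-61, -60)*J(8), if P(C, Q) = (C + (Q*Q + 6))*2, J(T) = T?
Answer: 56720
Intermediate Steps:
P(C, Q) = 12 + 2*C + 2*Q**2 (P(C, Q) = (C + (Q**2 + 6))*2 = (C + (6 + Q**2))*2 = (6 + C + Q**2)*2 = 12 + 2*C + 2*Q**2)
P(-61, -60)*J(8) = (12 + 2*(-61) + 2*(-60)**2)*8 = (12 - 122 + 2*3600)*8 = (12 - 122 + 7200)*8 = 7090*8 = 56720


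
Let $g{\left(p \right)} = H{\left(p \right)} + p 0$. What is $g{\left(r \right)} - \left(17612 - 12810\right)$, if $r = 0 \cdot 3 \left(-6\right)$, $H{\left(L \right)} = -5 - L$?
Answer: $-4807$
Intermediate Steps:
$r = 0$ ($r = 0 \left(-6\right) = 0$)
$g{\left(p \right)} = -5 - p$ ($g{\left(p \right)} = \left(-5 - p\right) + p 0 = \left(-5 - p\right) + 0 = -5 - p$)
$g{\left(r \right)} - \left(17612 - 12810\right) = \left(-5 - 0\right) - \left(17612 - 12810\right) = \left(-5 + 0\right) - \left(17612 - 12810\right) = -5 - 4802 = -4807$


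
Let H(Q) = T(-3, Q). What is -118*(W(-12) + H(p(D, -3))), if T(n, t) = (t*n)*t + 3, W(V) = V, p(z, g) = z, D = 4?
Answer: 6726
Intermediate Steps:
T(n, t) = 3 + n*t² (T(n, t) = (n*t)*t + 3 = n*t² + 3 = 3 + n*t²)
H(Q) = 3 - 3*Q²
-118*(W(-12) + H(p(D, -3))) = -118*(-12 + (3 - 3*4²)) = -118*(-12 + (3 - 3*16)) = -118*(-12 + (3 - 48)) = -118*(-12 - 45) = -118*(-57) = 6726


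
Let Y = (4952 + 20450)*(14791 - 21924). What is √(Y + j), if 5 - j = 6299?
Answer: 2*I*√45299690 ≈ 13461.0*I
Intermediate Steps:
j = -6294 (j = 5 - 1*6299 = 5 - 6299 = -6294)
Y = -181192466 (Y = 25402*(-7133) = -181192466)
√(Y + j) = √(-181192466 - 6294) = √(-181198760) = 2*I*√45299690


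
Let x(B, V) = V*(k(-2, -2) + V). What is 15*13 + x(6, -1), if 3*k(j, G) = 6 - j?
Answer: 580/3 ≈ 193.33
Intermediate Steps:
k(j, G) = 2 - j/3 (k(j, G) = (6 - j)/3 = 2 - j/3)
x(B, V) = V*(8/3 + V) (x(B, V) = V*((2 - ⅓*(-2)) + V) = V*((2 + ⅔) + V) = V*(8/3 + V))
15*13 + x(6, -1) = 15*13 + (⅓)*(-1)*(8 + 3*(-1)) = 195 + (⅓)*(-1)*(8 - 3) = 195 + (⅓)*(-1)*5 = 195 - 5/3 = 580/3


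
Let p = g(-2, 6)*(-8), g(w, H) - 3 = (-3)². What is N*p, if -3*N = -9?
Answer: -288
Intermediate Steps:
N = 3 (N = -⅓*(-9) = 3)
g(w, H) = 12 (g(w, H) = 3 + (-3)² = 3 + 9 = 12)
p = -96 (p = 12*(-8) = -96)
N*p = 3*(-96) = -288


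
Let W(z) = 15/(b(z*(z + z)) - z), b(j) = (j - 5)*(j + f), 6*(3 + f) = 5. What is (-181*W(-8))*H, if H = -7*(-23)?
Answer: -874230/30971 ≈ -28.227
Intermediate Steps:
f = -13/6 (f = -3 + (1/6)*5 = -3 + 5/6 = -13/6 ≈ -2.1667)
b(j) = (-5 + j)*(-13/6 + j) (b(j) = (j - 5)*(j - 13/6) = (-5 + j)*(-13/6 + j))
H = 161
W(z) = 15/(65/6 - z + 4*z**4 - 43*z**2/3) (W(z) = 15/((65/6 + (z*(z + z))**2 - 43*z*(z + z)/6) - z) = 15/((65/6 + (z*(2*z))**2 - 43*z*2*z/6) - z) = 15/((65/6 + (2*z**2)**2 - 43*z**2/3) - z) = 15/((65/6 + 4*z**4 - 43*z**2/3) - z) = 15/(65/6 - z + 4*z**4 - 43*z**2/3))
(-181*W(-8))*H = -16290/(65 - 86*(-8)**2 - 6*(-8) + 24*(-8)**4)*161 = -16290/(65 - 86*64 + 48 + 24*4096)*161 = -16290/(65 - 5504 + 48 + 98304)*161 = -16290/92913*161 = -181*30/30971*161 = -5430/30971*161 = -874230/30971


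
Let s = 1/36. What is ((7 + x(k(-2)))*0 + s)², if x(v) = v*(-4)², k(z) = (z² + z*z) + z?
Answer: 1/1296 ≈ 0.00077160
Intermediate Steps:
k(z) = z + 2*z² (k(z) = (z² + z²) + z = 2*z² + z = z + 2*z²)
x(v) = 16*v (x(v) = v*16 = 16*v)
s = 1/36 ≈ 0.027778
((7 + x(k(-2)))*0 + s)² = ((7 + 16*(-2*(1 + 2*(-2))))*0 + 1/36)² = ((7 + 16*(-2*(1 - 4)))*0 + 1/36)² = ((7 + 16*(-2*(-3)))*0 + 1/36)² = ((7 + 16*6)*0 + 1/36)² = ((7 + 96)*0 + 1/36)² = (103*0 + 1/36)² = (0 + 1/36)² = (1/36)² = 1/1296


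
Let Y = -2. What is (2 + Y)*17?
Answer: 0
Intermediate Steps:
(2 + Y)*17 = (2 - 2)*17 = 0*17 = 0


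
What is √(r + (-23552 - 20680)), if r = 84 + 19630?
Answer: I*√24518 ≈ 156.58*I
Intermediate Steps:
r = 19714
√(r + (-23552 - 20680)) = √(19714 + (-23552 - 20680)) = √(19714 - 44232) = √(-24518) = I*√24518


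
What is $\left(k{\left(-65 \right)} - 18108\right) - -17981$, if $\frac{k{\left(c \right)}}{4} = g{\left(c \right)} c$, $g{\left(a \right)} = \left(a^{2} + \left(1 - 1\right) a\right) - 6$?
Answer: $-1097067$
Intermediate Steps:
$g{\left(a \right)} = -6 + a^{2}$ ($g{\left(a \right)} = \left(a^{2} + 0 a\right) - 6 = \left(a^{2} + 0\right) - 6 = a^{2} - 6 = -6 + a^{2}$)
$k{\left(c \right)} = 4 c \left(-6 + c^{2}\right)$ ($k{\left(c \right)} = 4 \left(-6 + c^{2}\right) c = 4 c \left(-6 + c^{2}\right)$)
$\left(k{\left(-65 \right)} - 18108\right) - -17981 = \left(4 \left(-65\right) \left(-6 + \left(-65\right)^{2}\right) - 18108\right) - -17981 = \left(4 \left(-65\right) \left(-6 + 4225\right) - 18108\right) + 17981 = \left(4 \left(-65\right) 4219 - 18108\right) + 17981 = \left(-1096940 - 18108\right) + 17981 = -1115048 + 17981 = -1097067$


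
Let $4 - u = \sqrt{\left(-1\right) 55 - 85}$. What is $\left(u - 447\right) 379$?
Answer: $-167897 - 758 i \sqrt{35} \approx -1.679 \cdot 10^{5} - 4484.4 i$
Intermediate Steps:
$u = 4 - 2 i \sqrt{35}$ ($u = 4 - \sqrt{\left(-1\right) 55 - 85} = 4 - \sqrt{-55 - 85} = 4 - \sqrt{-140} = 4 - 2 i \sqrt{35} \approx 4.0 - 11.832 i$)
$\left(u - 447\right) 379 = \left(\left(4 - 2 i \sqrt{35}\right) - 447\right) 379 = \left(-443 - 2 i \sqrt{35}\right) 379 = -167897 - 758 i \sqrt{35}$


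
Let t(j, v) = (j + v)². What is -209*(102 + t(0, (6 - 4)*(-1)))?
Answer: -22154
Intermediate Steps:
-209*(102 + t(0, (6 - 4)*(-1))) = -209*(102 + (0 + (6 - 4)*(-1))²) = -209*(102 + (0 + 2*(-1))²) = -209*(102 + (0 - 2)²) = -209*(102 + (-2)²) = -209*(102 + 4) = -209*106 = -22154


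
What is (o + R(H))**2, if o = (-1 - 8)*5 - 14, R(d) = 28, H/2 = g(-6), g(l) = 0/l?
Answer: 961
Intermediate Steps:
g(l) = 0
H = 0 (H = 2*0 = 0)
o = -59 (o = -9*5 - 14 = -45 - 14 = -59)
(o + R(H))**2 = (-59 + 28)**2 = (-31)**2 = 961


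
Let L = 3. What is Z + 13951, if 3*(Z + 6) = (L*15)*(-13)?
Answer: 13750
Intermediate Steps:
Z = -201 (Z = -6 + ((3*15)*(-13))/3 = -6 + (45*(-13))/3 = -6 + (1/3)*(-585) = -6 - 195 = -201)
Z + 13951 = -201 + 13951 = 13750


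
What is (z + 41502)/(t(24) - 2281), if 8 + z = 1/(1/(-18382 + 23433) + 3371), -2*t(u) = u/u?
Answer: -706515106519/38846922543 ≈ -18.187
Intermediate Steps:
t(u) = -1/2 (t(u) = -u/(2*u) = -1/2*1 = -1/2)
z = -136210325/17026922 (z = -8 + 1/(1/(-18382 + 23433) + 3371) = -8 + 1/(1/5051 + 3371) = -8 + 1/(17026922/5051) = -8 + 5051/17026922 = -136210325/17026922 ≈ -7.9997)
(z + 41502)/(t(24) - 2281) = (-136210325/17026922 + 41502)/(-1/2 - 2281) = 706515106519/(17026922*(-4563/2)) = (706515106519/17026922)*(-2/4563) = -706515106519/38846922543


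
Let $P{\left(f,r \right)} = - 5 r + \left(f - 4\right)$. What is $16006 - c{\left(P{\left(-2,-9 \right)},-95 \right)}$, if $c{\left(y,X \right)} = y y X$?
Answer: $160501$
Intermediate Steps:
$P{\left(f,r \right)} = -4 + f - 5 r$ ($P{\left(f,r \right)} = - 5 r + \left(-4 + f\right) = -4 + f - 5 r$)
$c{\left(y,X \right)} = X y^{2}$ ($c{\left(y,X \right)} = y^{2} X = X y^{2}$)
$16006 - c{\left(P{\left(-2,-9 \right)},-95 \right)} = 16006 - - 95 \left(-4 - 2 - -45\right)^{2} = 16006 - - 95 \left(-4 - 2 + 45\right)^{2} = 16006 - - 95 \cdot 39^{2} = 16006 - \left(-95\right) 1521 = 16006 - -144495 = 16006 + 144495 = 160501$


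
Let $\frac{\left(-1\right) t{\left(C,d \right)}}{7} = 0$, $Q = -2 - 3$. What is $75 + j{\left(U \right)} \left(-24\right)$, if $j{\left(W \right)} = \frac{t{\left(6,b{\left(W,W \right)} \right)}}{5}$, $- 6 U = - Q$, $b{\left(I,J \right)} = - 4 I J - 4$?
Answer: $75$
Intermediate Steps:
$Q = -5$ ($Q = -2 - 3 = -5$)
$b{\left(I,J \right)} = -4 - 4 I J$ ($b{\left(I,J \right)} = - 4 I J - 4 = -4 - 4 I J$)
$U = - \frac{5}{6}$ ($U = - \frac{\left(-1\right) \left(-5\right)}{6} = \left(- \frac{1}{6}\right) 5 = - \frac{5}{6} \approx -0.83333$)
$t{\left(C,d \right)} = 0$ ($t{\left(C,d \right)} = \left(-7\right) 0 = 0$)
$j{\left(W \right)} = 0$ ($j{\left(W \right)} = \frac{0}{5} = 0 \cdot \frac{1}{5} = 0$)
$75 + j{\left(U \right)} \left(-24\right) = 75 + 0 \left(-24\right) = 75 + 0 = 75$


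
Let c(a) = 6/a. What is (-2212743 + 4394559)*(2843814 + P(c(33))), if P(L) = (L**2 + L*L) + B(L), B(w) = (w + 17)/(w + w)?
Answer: 750778636675158/121 ≈ 6.2048e+12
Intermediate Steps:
B(w) = (17 + w)/(2*w) (B(w) = (17 + w)/((2*w)) = (17 + w)*(1/(2*w)) = (17 + w)/(2*w))
P(L) = 2*L**2 + (17 + L)/(2*L) (P(L) = (L**2 + L*L) + (17 + L)/(2*L) = (L**2 + L**2) + (17 + L)/(2*L) = 2*L**2 + (17 + L)/(2*L))
(-2212743 + 4394559)*(2843814 + P(c(33))) = (-2212743 + 4394559)*(2843814 + (17 + 6/33 + 4*(6/33)**3)/(2*((6/33)))) = 2181816*(2843814 + (17 + 6*(1/33) + 4*(6*(1/33))**3)/(2*((6*(1/33))))) = 2181816*(2843814 + (17 + 2/11 + 4*(2/11)**3)/(2*(2/11))) = 2181816*(2843814 + (1/2)*(11/2)*(17 + 2/11 + 4*(8/1331))) = 2181816*(2843814 + (1/2)*(11/2)*(17 + 2/11 + 32/1331)) = 2181816*(2843814 + (1/2)*(11/2)*(22901/1331)) = 2181816*(2843814 + 22901/484) = 2181816*(1376428877/484) = 750778636675158/121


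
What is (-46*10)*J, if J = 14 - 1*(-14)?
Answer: -12880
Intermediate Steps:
J = 28 (J = 14 + 14 = 28)
(-46*10)*J = -46*10*28 = -460*28 = -12880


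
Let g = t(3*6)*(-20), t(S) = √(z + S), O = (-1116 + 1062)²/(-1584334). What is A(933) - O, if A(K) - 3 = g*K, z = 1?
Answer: 2377959/792167 - 18660*√19 ≈ -81334.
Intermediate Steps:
O = -1458/792167 (O = (-54)²*(-1/1584334) = 2916*(-1/1584334) = -1458/792167 ≈ -0.0018405)
t(S) = √(1 + S)
g = -20*√19 (g = √(1 + 3*6)*(-20) = √(1 + 18)*(-20) = √19*(-20) = -20*√19 ≈ -87.178)
A(K) = 3 - 20*K*√19 (A(K) = 3 + (-20*√19)*K = 3 - 20*K*√19)
A(933) - O = (3 - 20*933*√19) - 1*(-1458/792167) = (3 - 18660*√19) + 1458/792167 = 2377959/792167 - 18660*√19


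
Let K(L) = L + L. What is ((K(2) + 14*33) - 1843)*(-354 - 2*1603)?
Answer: 4902120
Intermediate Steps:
K(L) = 2*L
((K(2) + 14*33) - 1843)*(-354 - 2*1603) = ((2*2 + 14*33) - 1843)*(-354 - 2*1603) = ((4 + 462) - 1843)*(-354 - 3206) = (466 - 1843)*(-3560) = -1377*(-3560) = 4902120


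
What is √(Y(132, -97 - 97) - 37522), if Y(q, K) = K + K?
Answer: I*√37910 ≈ 194.7*I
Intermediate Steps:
Y(q, K) = 2*K
√(Y(132, -97 - 97) - 37522) = √(2*(-97 - 97) - 37522) = √(2*(-194) - 37522) = √(-388 - 37522) = √(-37910) = I*√37910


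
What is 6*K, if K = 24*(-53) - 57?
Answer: -7974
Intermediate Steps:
K = -1329 (K = -1272 - 57 = -1329)
6*K = 6*(-1329) = -7974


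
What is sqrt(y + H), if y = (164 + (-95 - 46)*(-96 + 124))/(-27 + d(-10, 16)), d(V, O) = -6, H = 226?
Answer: sqrt(3066)/3 ≈ 18.457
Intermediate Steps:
y = 344/3 (y = (164 + (-95 - 46)*(-96 + 124))/(-27 - 6) = (164 - 141*28)/(-33) = (164 - 3948)*(-1/33) = -3784*(-1/33) = 344/3 ≈ 114.67)
sqrt(y + H) = sqrt(344/3 + 226) = sqrt(1022/3) = sqrt(3066)/3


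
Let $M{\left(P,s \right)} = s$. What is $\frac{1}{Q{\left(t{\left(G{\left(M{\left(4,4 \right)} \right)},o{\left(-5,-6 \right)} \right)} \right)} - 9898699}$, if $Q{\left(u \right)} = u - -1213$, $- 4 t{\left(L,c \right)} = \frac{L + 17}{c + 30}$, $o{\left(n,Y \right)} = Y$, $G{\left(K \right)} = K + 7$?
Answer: $- \frac{24}{237539671} \approx -1.0104 \cdot 10^{-7}$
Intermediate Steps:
$G{\left(K \right)} = 7 + K$
$t{\left(L,c \right)} = - \frac{17 + L}{4 \left(30 + c\right)}$ ($t{\left(L,c \right)} = - \frac{\left(L + 17\right) \frac{1}{c + 30}}{4} = - \frac{\left(17 + L\right) \frac{1}{30 + c}}{4} = - \frac{\frac{1}{30 + c} \left(17 + L\right)}{4} = - \frac{17 + L}{4 \left(30 + c\right)}$)
$Q{\left(u \right)} = 1213 + u$ ($Q{\left(u \right)} = u + 1213 = 1213 + u$)
$\frac{1}{Q{\left(t{\left(G{\left(M{\left(4,4 \right)} \right)},o{\left(-5,-6 \right)} \right)} \right)} - 9898699} = \frac{1}{\left(1213 + \frac{-17 - \left(7 + 4\right)}{4 \left(30 - 6\right)}\right) - 9898699} = \frac{1}{\left(1213 + \frac{-17 - 11}{4 \cdot 24}\right) - 9898699} = \frac{1}{\left(1213 + \frac{1}{4} \cdot \frac{1}{24} \left(-17 - 11\right)\right) - 9898699} = \frac{1}{\left(1213 + \frac{1}{4} \cdot \frac{1}{24} \left(-28\right)\right) - 9898699} = \frac{1}{\left(1213 - \frac{7}{24}\right) - 9898699} = \frac{1}{\frac{29105}{24} - 9898699} = \frac{1}{- \frac{237539671}{24}} = - \frac{24}{237539671}$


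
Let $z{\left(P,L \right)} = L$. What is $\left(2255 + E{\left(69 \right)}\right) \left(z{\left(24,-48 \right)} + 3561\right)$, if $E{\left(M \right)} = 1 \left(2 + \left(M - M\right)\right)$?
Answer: $7928841$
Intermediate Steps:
$E{\left(M \right)} = 2$ ($E{\left(M \right)} = 1 \left(2 + 0\right) = 1 \cdot 2 = 2$)
$\left(2255 + E{\left(69 \right)}\right) \left(z{\left(24,-48 \right)} + 3561\right) = \left(2255 + 2\right) \left(-48 + 3561\right) = 2257 \cdot 3513 = 7928841$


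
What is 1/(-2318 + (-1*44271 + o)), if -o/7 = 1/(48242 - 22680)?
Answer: -25562/1190908025 ≈ -2.1464e-5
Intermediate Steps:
o = -7/25562 (o = -7/(48242 - 22680) = -7/25562 ≈ -0.00027384)
1/(-2318 + (-1*44271 + o)) = 1/(-2318 + (-1*44271 - 7/25562)) = 1/(-2318 + (-44271 - 7/25562)) = 1/(-2318 - 1131655309/25562) = 1/(-1190908025/25562) = -25562/1190908025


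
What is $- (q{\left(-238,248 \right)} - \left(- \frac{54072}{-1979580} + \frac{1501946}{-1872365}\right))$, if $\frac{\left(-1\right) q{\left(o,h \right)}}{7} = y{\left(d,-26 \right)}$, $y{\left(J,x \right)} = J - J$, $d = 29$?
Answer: $- \frac{9573265808}{12354987689} \approx -0.77485$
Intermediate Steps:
$y{\left(J,x \right)} = 0$
$q{\left(o,h \right)} = 0$ ($q{\left(o,h \right)} = \left(-7\right) 0 = 0$)
$- (q{\left(-238,248 \right)} - \left(- \frac{54072}{-1979580} + \frac{1501946}{-1872365}\right)) = - (0 - \left(- \frac{54072}{-1979580} + \frac{1501946}{-1872365}\right)) = - (0 - \left(\left(-54072\right) \left(- \frac{1}{1979580}\right) + 1501946 \left(- \frac{1}{1872365}\right)\right)) = - (0 - \left(\frac{4506}{164965} - \frac{1501946}{1872365}\right)) = - (0 - - \frac{9573265808}{12354987689}) = - (0 + \frac{9573265808}{12354987689}) = \left(-1\right) \frac{9573265808}{12354987689} = - \frac{9573265808}{12354987689}$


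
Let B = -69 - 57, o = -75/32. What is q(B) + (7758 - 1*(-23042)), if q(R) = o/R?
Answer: 41395225/1344 ≈ 30800.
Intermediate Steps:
o = -75/32 (o = -75*1/32 = -75/32 ≈ -2.3438)
B = -126
q(R) = -75/(32*R)
q(B) + (7758 - 1*(-23042)) = -75/32/(-126) + (7758 - 1*(-23042)) = -75/32*(-1/126) + (7758 + 23042) = 25/1344 + 30800 = 41395225/1344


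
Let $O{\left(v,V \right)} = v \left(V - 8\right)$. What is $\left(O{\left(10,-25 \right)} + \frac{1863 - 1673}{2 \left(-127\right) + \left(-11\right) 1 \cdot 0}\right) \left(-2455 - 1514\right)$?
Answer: $\frac{166717845}{127} \approx 1.3127 \cdot 10^{6}$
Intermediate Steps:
$O{\left(v,V \right)} = v \left(-8 + V\right)$ ($O{\left(v,V \right)} = v \left(V - 8\right) = v \left(-8 + V\right)$)
$\left(O{\left(10,-25 \right)} + \frac{1863 - 1673}{2 \left(-127\right) + \left(-11\right) 1 \cdot 0}\right) \left(-2455 - 1514\right) = \left(10 \left(-8 - 25\right) + \frac{1863 - 1673}{2 \left(-127\right) + \left(-11\right) 1 \cdot 0}\right) \left(-2455 - 1514\right) = \left(10 \left(-33\right) + \frac{190}{-254 - 0}\right) \left(-3969\right) = \left(-330 + \frac{190}{-254 + 0}\right) \left(-3969\right) = \left(-330 + \frac{190}{-254}\right) \left(-3969\right) = \left(-330 + 190 \left(- \frac{1}{254}\right)\right) \left(-3969\right) = \left(-330 - \frac{95}{127}\right) \left(-3969\right) = \left(- \frac{42005}{127}\right) \left(-3969\right) = \frac{166717845}{127}$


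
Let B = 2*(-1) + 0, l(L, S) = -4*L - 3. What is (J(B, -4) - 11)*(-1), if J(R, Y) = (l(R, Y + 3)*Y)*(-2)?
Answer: -29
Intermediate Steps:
l(L, S) = -3 - 4*L
B = -2 (B = -2 + 0 = -2)
J(R, Y) = -2*Y*(-3 - 4*R) (J(R, Y) = ((-3 - 4*R)*Y)*(-2) = (Y*(-3 - 4*R))*(-2) = -2*Y*(-3 - 4*R))
(J(B, -4) - 11)*(-1) = (2*(-4)*(3 + 4*(-2)) - 11)*(-1) = (2*(-4)*(3 - 8) - 11)*(-1) = (2*(-4)*(-5) - 11)*(-1) = (40 - 11)*(-1) = 29*(-1) = -29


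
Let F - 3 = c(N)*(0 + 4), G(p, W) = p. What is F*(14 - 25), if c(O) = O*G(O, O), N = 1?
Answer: -77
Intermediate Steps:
c(O) = O² (c(O) = O*O = O²)
F = 7 (F = 3 + 1²*(0 + 4) = 3 + 1*4 = 3 + 4 = 7)
F*(14 - 25) = 7*(14 - 25) = 7*(-11) = -77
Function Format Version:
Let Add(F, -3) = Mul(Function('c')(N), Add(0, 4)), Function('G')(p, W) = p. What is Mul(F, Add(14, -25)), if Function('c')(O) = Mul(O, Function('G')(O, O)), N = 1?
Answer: -77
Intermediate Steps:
Function('c')(O) = Pow(O, 2) (Function('c')(O) = Mul(O, O) = Pow(O, 2))
F = 7 (F = Add(3, Mul(Pow(1, 2), Add(0, 4))) = Add(3, Mul(1, 4)) = Add(3, 4) = 7)
Mul(F, Add(14, -25)) = Mul(7, Add(14, -25)) = Mul(7, -11) = -77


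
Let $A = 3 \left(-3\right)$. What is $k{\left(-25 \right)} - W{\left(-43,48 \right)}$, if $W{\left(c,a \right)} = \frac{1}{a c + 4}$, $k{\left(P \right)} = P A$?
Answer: $\frac{463501}{2060} \approx 225.0$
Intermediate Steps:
$A = -9$
$k{\left(P \right)} = - 9 P$ ($k{\left(P \right)} = P \left(-9\right) = - 9 P$)
$W{\left(c,a \right)} = \frac{1}{4 + a c}$
$k{\left(-25 \right)} - W{\left(-43,48 \right)} = \left(-9\right) \left(-25\right) - \frac{1}{4 + 48 \left(-43\right)} = 225 - \frac{1}{4 - 2064} = 225 - \frac{1}{-2060} = 225 - - \frac{1}{2060} = 225 + \frac{1}{2060} = \frac{463501}{2060}$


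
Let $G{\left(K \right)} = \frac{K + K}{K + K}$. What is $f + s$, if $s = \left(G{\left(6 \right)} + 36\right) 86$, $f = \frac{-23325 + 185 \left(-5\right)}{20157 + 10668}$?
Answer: $\frac{3922436}{1233} \approx 3181.2$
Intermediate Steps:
$G{\left(K \right)} = 1$ ($G{\left(K \right)} = \frac{2 K}{2 K} = 2 K \frac{1}{2 K} = 1$)
$f = - \frac{970}{1233}$ ($f = \frac{-23325 - 925}{30825} = \left(-24250\right) \frac{1}{30825} = - \frac{970}{1233} \approx -0.7867$)
$s = 3182$ ($s = \left(1 + 36\right) 86 = 37 \cdot 86 = 3182$)
$f + s = - \frac{970}{1233} + 3182 = \frac{3922436}{1233}$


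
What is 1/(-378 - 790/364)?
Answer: -182/69191 ≈ -0.0026304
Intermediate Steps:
1/(-378 - 790/364) = 1/(-378 - 790*1/364) = 1/(-378 - 395/182) = 1/(-69191/182) = -182/69191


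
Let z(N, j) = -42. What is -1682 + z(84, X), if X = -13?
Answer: -1724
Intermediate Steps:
-1682 + z(84, X) = -1682 - 42 = -1724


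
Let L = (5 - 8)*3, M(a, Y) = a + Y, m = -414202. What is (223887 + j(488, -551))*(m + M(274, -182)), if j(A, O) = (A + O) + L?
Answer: -92684029650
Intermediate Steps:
M(a, Y) = Y + a
L = -9 (L = -3*3 = -9)
j(A, O) = -9 + A + O (j(A, O) = (A + O) - 9 = -9 + A + O)
(223887 + j(488, -551))*(m + M(274, -182)) = (223887 + (-9 + 488 - 551))*(-414202 + (-182 + 274)) = (223887 - 72)*(-414202 + 92) = 223815*(-414110) = -92684029650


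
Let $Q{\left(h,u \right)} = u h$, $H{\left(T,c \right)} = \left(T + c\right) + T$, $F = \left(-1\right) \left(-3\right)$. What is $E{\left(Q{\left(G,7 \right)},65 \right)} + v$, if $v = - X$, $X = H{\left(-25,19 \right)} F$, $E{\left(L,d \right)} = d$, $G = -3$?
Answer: $158$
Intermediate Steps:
$F = 3$
$H{\left(T,c \right)} = c + 2 T$
$Q{\left(h,u \right)} = h u$
$X = -93$ ($X = \left(19 + 2 \left(-25\right)\right) 3 = \left(19 - 50\right) 3 = \left(-31\right) 3 = -93$)
$v = 93$ ($v = \left(-1\right) \left(-93\right) = 93$)
$E{\left(Q{\left(G,7 \right)},65 \right)} + v = 65 + 93 = 158$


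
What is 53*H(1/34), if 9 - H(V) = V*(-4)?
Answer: 8215/17 ≈ 483.24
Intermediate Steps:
H(V) = 9 + 4*V (H(V) = 9 - V*(-4) = 9 - (-4)*V = 9 + 4*V)
53*H(1/34) = 53*(9 + 4/34) = 53*(9 + 4*(1/34)) = 53*(9 + 2/17) = 53*(155/17) = 8215/17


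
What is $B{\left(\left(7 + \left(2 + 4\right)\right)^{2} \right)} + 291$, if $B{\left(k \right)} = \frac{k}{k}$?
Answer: $292$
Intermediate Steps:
$B{\left(k \right)} = 1$
$B{\left(\left(7 + \left(2 + 4\right)\right)^{2} \right)} + 291 = 1 + 291 = 292$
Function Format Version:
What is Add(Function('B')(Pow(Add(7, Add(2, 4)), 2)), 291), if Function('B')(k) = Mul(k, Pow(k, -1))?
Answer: 292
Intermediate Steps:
Function('B')(k) = 1
Add(Function('B')(Pow(Add(7, Add(2, 4)), 2)), 291) = Add(1, 291) = 292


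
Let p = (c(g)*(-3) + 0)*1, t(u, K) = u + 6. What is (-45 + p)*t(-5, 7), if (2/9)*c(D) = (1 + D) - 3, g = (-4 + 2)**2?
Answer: -72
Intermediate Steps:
t(u, K) = 6 + u
g = 4 (g = (-2)**2 = 4)
c(D) = -9 + 9*D/2 (c(D) = 9*((1 + D) - 3)/2 = 9*(-2 + D)/2 = -9 + 9*D/2)
p = -27 (p = ((-9 + (9/2)*4)*(-3) + 0)*1 = ((-9 + 18)*(-3) + 0)*1 = (9*(-3) + 0)*1 = (-27 + 0)*1 = -27*1 = -27)
(-45 + p)*t(-5, 7) = (-45 - 27)*(6 - 5) = -72*1 = -72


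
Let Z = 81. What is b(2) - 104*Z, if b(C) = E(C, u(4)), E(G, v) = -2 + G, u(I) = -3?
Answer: -8424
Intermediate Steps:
b(C) = -2 + C
b(2) - 104*Z = (-2 + 2) - 104*81 = 0 - 8424 = -8424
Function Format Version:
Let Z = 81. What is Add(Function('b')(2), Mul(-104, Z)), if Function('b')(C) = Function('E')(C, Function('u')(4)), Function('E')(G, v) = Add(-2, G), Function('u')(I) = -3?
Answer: -8424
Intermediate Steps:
Function('b')(C) = Add(-2, C)
Add(Function('b')(2), Mul(-104, Z)) = Add(Add(-2, 2), Mul(-104, 81)) = Add(0, -8424) = -8424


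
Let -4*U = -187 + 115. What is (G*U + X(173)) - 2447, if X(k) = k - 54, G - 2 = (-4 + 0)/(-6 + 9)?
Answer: -2316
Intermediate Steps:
G = ⅔ (G = 2 + (-4 + 0)/(-6 + 9) = 2 - 4/3 = ⅔ ≈ 0.66667)
U = 18 (U = -(-187 + 115)/4 = -¼*(-72) = 18)
X(k) = -54 + k
(G*U + X(173)) - 2447 = ((⅔)*18 + (-54 + 173)) - 2447 = (12 + 119) - 2447 = 131 - 2447 = -2316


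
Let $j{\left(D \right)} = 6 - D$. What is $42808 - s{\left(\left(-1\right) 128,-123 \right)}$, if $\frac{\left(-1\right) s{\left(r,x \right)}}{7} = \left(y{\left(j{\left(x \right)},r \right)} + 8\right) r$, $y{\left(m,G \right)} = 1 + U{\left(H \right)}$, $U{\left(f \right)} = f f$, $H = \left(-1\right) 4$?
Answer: $20408$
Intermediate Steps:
$H = -4$
$U{\left(f \right)} = f^{2}$
$y{\left(m,G \right)} = 17$ ($y{\left(m,G \right)} = 1 + \left(-4\right)^{2} = 1 + 16 = 17$)
$s{\left(r,x \right)} = - 175 r$ ($s{\left(r,x \right)} = - 7 \left(17 + 8\right) r = - 7 \cdot 25 r = - 175 r$)
$42808 - s{\left(\left(-1\right) 128,-123 \right)} = 42808 - - 175 \left(\left(-1\right) 128\right) = 42808 - \left(-175\right) \left(-128\right) = 42808 - 22400 = 20408$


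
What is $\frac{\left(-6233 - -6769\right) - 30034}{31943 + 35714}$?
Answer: $- \frac{29498}{67657} \approx -0.43599$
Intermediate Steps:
$\frac{\left(-6233 - -6769\right) - 30034}{31943 + 35714} = \frac{\left(-6233 + 6769\right) - 30034}{67657} = \left(536 - 30034\right) \frac{1}{67657} = \left(-29498\right) \frac{1}{67657} = - \frac{29498}{67657}$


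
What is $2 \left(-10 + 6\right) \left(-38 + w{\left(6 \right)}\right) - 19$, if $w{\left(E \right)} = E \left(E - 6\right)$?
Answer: $285$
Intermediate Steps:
$w{\left(E \right)} = E \left(-6 + E\right)$
$2 \left(-10 + 6\right) \left(-38 + w{\left(6 \right)}\right) - 19 = 2 \left(-10 + 6\right) \left(-38 + 6 \left(-6 + 6\right)\right) - 19 = 2 \left(- 4 \left(-38 + 6 \cdot 0\right)\right) - 19 = 2 \left(- 4 \left(-38 + 0\right)\right) - 19 = 2 \left(\left(-4\right) \left(-38\right)\right) - 19 = 2 \cdot 152 - 19 = 304 - 19 = 285$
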